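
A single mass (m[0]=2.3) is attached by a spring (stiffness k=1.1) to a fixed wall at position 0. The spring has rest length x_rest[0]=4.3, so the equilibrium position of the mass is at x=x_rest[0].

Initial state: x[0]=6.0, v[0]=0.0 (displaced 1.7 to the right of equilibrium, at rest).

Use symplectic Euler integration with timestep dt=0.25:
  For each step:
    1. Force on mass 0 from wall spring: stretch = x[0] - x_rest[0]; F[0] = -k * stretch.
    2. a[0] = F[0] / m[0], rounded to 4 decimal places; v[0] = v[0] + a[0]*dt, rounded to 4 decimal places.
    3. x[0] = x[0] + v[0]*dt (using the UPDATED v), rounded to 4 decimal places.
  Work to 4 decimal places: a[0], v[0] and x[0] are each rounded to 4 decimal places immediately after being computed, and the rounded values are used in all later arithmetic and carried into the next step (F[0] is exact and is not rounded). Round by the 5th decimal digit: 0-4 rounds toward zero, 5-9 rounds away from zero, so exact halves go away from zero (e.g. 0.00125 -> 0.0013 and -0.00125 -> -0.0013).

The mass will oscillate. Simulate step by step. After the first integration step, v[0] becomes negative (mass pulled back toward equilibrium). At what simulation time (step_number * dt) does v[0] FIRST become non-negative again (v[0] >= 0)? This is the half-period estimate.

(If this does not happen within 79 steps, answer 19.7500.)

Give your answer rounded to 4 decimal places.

Step 0: x=[6.0000] v=[0.0000]
Step 1: x=[5.9492] v=[-0.2033]
Step 2: x=[5.8491] v=[-0.4005]
Step 3: x=[5.7027] v=[-0.5857]
Step 4: x=[5.5144] v=[-0.7534]
Step 5: x=[5.2898] v=[-0.8986]
Step 6: x=[5.0356] v=[-1.0170]
Step 7: x=[4.7594] v=[-1.1050]
Step 8: x=[4.4694] v=[-1.1599]
Step 9: x=[4.1744] v=[-1.1802]
Step 10: x=[3.8831] v=[-1.1652]
Step 11: x=[3.6043] v=[-1.1154]
Step 12: x=[3.3463] v=[-1.0322]
Step 13: x=[3.1168] v=[-0.9182]
Step 14: x=[2.9226] v=[-0.7767]
Step 15: x=[2.7696] v=[-0.6120]
Step 16: x=[2.6624] v=[-0.4290]
Step 17: x=[2.6041] v=[-0.2332]
Step 18: x=[2.5965] v=[-0.0304]
Step 19: x=[2.6398] v=[0.1733]
First v>=0 after going negative at step 19, time=4.7500

Answer: 4.7500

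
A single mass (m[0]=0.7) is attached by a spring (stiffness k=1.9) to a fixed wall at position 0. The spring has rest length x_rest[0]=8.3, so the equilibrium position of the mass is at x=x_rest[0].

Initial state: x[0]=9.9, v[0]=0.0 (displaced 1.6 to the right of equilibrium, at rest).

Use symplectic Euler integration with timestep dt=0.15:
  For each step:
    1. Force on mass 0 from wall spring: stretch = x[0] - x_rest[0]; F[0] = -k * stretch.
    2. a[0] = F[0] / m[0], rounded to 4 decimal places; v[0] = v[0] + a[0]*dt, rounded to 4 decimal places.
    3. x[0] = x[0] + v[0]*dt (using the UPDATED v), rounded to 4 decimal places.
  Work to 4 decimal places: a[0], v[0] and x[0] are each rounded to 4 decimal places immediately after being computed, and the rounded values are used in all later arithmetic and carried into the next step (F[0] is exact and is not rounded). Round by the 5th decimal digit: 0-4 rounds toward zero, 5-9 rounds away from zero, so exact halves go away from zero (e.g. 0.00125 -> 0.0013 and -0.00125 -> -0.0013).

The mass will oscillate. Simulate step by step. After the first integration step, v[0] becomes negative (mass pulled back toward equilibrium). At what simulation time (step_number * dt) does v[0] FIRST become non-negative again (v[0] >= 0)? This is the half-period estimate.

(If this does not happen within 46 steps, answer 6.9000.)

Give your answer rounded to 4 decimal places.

Step 0: x=[9.9000] v=[0.0000]
Step 1: x=[9.8023] v=[-0.6514]
Step 2: x=[9.6128] v=[-1.2631]
Step 3: x=[9.3432] v=[-1.7976]
Step 4: x=[9.0099] v=[-2.2223]
Step 5: x=[8.6332] v=[-2.5113]
Step 6: x=[8.2362] v=[-2.6470]
Step 7: x=[7.8431] v=[-2.6210]
Step 8: x=[7.4779] v=[-2.4350]
Step 9: x=[7.1629] v=[-2.1003]
Step 10: x=[6.9173] v=[-1.6373]
Step 11: x=[6.7561] v=[-1.0744]
Step 12: x=[6.6892] v=[-0.4458]
Step 13: x=[6.7207] v=[0.2100]
First v>=0 after going negative at step 13, time=1.9500

Answer: 1.9500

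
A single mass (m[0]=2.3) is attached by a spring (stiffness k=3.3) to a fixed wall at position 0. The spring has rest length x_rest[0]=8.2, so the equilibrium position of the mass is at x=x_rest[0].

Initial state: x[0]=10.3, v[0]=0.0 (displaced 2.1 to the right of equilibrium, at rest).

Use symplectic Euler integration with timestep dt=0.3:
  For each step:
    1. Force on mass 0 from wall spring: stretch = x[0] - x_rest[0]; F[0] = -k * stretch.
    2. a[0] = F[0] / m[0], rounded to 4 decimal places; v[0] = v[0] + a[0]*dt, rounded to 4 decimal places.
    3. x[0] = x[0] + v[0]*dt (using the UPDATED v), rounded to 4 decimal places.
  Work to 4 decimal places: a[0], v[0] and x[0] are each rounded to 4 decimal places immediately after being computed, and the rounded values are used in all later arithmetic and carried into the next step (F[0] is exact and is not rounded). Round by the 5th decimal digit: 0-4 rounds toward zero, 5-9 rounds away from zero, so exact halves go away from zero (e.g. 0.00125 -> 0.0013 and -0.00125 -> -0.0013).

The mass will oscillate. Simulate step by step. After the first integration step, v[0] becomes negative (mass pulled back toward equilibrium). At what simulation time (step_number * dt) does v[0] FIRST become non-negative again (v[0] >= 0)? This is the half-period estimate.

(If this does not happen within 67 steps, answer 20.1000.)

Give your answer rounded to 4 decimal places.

Step 0: x=[10.3000] v=[0.0000]
Step 1: x=[10.0288] v=[-0.9039]
Step 2: x=[9.5215] v=[-1.6911]
Step 3: x=[8.8435] v=[-2.2599]
Step 4: x=[8.0824] v=[-2.5369]
Step 5: x=[7.3365] v=[-2.4863]
Step 6: x=[6.7021] v=[-2.1146]
Step 7: x=[6.2612] v=[-1.4698]
Step 8: x=[6.0706] v=[-0.6353]
Step 9: x=[6.1550] v=[0.2813]
First v>=0 after going negative at step 9, time=2.7000

Answer: 2.7000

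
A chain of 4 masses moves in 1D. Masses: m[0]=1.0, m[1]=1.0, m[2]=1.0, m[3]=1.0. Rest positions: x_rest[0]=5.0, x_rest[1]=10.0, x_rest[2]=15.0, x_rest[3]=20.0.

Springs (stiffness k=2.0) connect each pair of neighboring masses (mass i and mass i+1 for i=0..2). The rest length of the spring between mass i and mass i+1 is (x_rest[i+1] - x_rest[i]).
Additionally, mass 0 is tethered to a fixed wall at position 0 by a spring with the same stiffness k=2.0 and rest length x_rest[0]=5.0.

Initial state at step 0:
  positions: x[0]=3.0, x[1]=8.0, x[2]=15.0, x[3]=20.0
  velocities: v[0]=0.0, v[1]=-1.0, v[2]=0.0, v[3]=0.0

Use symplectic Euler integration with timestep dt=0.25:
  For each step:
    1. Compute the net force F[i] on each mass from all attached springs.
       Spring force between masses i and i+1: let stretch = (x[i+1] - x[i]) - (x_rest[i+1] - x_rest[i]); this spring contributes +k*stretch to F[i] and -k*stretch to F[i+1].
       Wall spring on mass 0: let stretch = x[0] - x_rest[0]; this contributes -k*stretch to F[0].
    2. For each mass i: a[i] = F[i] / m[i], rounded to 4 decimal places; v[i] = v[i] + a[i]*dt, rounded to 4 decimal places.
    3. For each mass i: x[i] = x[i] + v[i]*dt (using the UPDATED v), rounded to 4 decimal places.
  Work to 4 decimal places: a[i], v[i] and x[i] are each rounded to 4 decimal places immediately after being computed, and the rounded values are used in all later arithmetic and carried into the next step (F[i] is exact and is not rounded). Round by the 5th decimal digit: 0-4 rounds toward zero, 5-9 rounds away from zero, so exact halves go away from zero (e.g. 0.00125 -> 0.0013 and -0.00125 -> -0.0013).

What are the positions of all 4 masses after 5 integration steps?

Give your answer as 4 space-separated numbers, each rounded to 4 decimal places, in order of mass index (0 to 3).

Answer: 5.3320 9.7129 13.3124 19.2254

Derivation:
Step 0: x=[3.0000 8.0000 15.0000 20.0000] v=[0.0000 -1.0000 0.0000 0.0000]
Step 1: x=[3.2500 8.0000 14.7500 20.0000] v=[1.0000 0.0000 -1.0000 0.0000]
Step 2: x=[3.6875 8.2500 14.3125 19.9688] v=[1.7500 1.0000 -1.7500 -0.1250]
Step 3: x=[4.2344 8.6875 13.8242 19.8555] v=[2.1875 1.7500 -1.9531 -0.4532]
Step 4: x=[4.8086 9.2105 13.4478 19.6133] v=[2.2969 2.0918 -1.5058 -0.9689]
Step 5: x=[5.3320 9.7129 13.3124 19.2254] v=[2.0936 2.0095 -0.5417 -1.5517]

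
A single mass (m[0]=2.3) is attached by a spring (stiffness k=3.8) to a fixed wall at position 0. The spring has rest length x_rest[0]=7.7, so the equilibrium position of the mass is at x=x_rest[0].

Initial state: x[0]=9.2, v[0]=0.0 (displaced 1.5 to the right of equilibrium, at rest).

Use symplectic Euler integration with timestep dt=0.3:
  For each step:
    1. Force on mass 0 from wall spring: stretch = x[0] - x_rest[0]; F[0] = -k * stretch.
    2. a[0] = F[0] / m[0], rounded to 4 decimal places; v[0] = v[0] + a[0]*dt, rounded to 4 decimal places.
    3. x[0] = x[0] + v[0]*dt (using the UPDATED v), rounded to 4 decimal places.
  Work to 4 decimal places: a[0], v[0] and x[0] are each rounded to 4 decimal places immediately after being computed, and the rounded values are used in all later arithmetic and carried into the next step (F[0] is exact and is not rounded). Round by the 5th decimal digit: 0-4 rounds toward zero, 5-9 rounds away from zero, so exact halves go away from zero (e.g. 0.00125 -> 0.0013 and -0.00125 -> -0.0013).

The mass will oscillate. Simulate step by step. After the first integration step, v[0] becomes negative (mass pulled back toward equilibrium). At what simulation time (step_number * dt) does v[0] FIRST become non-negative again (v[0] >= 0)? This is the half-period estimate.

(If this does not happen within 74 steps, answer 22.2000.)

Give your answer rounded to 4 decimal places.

Step 0: x=[9.2000] v=[0.0000]
Step 1: x=[8.9770] v=[-0.7435]
Step 2: x=[8.5641] v=[-1.3764]
Step 3: x=[8.0227] v=[-1.8047]
Step 4: x=[7.4333] v=[-1.9647]
Step 5: x=[6.8836] v=[-1.8325]
Step 6: x=[6.4552] v=[-1.4279]
Step 7: x=[6.2119] v=[-0.8109]
Step 8: x=[6.1899] v=[-0.0733]
Step 9: x=[6.3925] v=[0.6752]
First v>=0 after going negative at step 9, time=2.7000

Answer: 2.7000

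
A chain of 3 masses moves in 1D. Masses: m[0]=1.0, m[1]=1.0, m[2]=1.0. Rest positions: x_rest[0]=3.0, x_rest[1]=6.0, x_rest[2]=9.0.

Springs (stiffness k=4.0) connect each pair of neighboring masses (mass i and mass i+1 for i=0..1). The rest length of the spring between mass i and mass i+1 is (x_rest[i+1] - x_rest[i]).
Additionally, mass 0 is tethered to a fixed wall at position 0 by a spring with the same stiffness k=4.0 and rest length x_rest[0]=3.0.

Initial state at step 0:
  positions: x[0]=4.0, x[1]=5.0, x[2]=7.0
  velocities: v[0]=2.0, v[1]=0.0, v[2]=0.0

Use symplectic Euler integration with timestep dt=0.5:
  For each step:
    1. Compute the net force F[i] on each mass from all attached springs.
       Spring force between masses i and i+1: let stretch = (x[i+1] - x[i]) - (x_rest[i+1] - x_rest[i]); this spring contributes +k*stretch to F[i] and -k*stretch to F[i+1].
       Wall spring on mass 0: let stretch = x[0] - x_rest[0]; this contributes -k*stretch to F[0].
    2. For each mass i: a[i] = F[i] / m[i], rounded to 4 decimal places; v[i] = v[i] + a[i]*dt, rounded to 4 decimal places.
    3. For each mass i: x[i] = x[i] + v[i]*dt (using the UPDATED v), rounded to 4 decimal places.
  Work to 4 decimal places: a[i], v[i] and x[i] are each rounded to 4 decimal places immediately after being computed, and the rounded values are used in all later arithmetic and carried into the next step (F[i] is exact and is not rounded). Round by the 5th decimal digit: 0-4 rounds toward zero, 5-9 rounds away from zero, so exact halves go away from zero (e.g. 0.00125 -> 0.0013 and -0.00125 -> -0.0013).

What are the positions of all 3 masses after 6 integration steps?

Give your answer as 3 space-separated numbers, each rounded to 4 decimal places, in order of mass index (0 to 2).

Step 0: x=[4.0000 5.0000 7.0000] v=[2.0000 0.0000 0.0000]
Step 1: x=[2.0000 6.0000 8.0000] v=[-4.0000 2.0000 2.0000]
Step 2: x=[2.0000 5.0000 10.0000] v=[0.0000 -2.0000 4.0000]
Step 3: x=[3.0000 6.0000 10.0000] v=[2.0000 2.0000 0.0000]
Step 4: x=[4.0000 8.0000 9.0000] v=[2.0000 4.0000 -2.0000]
Step 5: x=[5.0000 7.0000 10.0000] v=[2.0000 -2.0000 2.0000]
Step 6: x=[3.0000 7.0000 11.0000] v=[-4.0000 0.0000 2.0000]

Answer: 3.0000 7.0000 11.0000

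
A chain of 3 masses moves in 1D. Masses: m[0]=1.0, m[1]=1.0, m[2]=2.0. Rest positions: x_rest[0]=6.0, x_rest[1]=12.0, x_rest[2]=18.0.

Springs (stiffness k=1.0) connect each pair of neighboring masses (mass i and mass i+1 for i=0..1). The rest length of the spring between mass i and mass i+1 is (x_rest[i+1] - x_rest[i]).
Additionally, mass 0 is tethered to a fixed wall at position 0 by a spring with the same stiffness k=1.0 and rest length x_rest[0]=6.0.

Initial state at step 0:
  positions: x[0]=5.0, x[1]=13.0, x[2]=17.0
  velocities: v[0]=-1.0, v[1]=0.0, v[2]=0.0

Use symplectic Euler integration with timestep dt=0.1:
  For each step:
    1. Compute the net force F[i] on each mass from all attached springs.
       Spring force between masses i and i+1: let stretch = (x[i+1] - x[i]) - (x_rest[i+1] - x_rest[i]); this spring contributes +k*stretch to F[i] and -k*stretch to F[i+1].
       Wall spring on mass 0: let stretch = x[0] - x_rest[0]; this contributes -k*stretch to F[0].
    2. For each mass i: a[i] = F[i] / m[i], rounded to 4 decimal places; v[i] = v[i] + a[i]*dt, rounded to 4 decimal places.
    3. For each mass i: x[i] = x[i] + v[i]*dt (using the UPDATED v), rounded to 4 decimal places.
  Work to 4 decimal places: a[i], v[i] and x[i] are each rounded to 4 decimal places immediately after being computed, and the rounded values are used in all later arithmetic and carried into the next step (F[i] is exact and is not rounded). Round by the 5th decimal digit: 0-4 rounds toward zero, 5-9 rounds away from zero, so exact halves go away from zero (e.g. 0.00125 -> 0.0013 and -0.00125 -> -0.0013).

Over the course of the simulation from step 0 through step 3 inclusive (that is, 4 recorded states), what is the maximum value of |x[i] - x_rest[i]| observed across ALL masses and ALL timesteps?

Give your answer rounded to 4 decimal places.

Step 0: x=[5.0000 13.0000 17.0000] v=[-1.0000 0.0000 0.0000]
Step 1: x=[4.9300 12.9600 17.0100] v=[-0.7000 -0.4000 0.1000]
Step 2: x=[4.8910 12.8802 17.0298] v=[-0.3900 -0.7980 0.1975]
Step 3: x=[4.8830 12.7620 17.0588] v=[-0.0802 -1.1820 0.2900]
Max displacement = 1.1170

Answer: 1.1170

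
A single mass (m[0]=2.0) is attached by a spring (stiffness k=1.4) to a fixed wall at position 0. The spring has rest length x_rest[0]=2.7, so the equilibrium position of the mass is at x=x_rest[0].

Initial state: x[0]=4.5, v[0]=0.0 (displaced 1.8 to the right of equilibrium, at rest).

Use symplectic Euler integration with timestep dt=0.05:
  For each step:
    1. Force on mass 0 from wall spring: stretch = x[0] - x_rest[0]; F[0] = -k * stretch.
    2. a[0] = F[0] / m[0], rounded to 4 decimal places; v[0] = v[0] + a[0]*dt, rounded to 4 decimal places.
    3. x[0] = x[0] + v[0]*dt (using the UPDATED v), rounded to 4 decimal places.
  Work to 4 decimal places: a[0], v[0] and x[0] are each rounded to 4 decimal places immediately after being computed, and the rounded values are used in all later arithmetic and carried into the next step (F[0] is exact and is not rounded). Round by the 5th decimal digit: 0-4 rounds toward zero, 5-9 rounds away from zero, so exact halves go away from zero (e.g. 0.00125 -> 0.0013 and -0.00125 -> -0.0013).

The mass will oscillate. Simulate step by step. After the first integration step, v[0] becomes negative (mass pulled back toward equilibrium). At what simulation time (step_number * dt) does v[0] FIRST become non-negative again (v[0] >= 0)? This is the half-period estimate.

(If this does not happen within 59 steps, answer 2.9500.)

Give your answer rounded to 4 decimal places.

Step 0: x=[4.5000] v=[0.0000]
Step 1: x=[4.4969] v=[-0.0630]
Step 2: x=[4.4906] v=[-0.1259]
Step 3: x=[4.4812] v=[-0.1886]
Step 4: x=[4.4687] v=[-0.2509]
Step 5: x=[4.4531] v=[-0.3128]
Step 6: x=[4.4344] v=[-0.3742]
Step 7: x=[4.4127] v=[-0.4349]
Step 8: x=[4.3880] v=[-0.4948]
Step 9: x=[4.3603] v=[-0.5539]
Step 10: x=[4.3297] v=[-0.6120]
Step 11: x=[4.2963] v=[-0.6690]
Step 12: x=[4.2601] v=[-0.7249]
Step 13: x=[4.2211] v=[-0.7795]
Step 14: x=[4.1795] v=[-0.8327]
Step 15: x=[4.1353] v=[-0.8845]
Step 16: x=[4.0886] v=[-0.9347]
Step 17: x=[4.0394] v=[-0.9833]
Step 18: x=[3.9879] v=[-1.0302]
Step 19: x=[3.9341] v=[-1.0753]
Step 20: x=[3.8782] v=[-1.1185]
Step 21: x=[3.8202] v=[-1.1597]
Step 22: x=[3.7603] v=[-1.1989]
Step 23: x=[3.6985] v=[-1.2360]
Step 24: x=[3.6350] v=[-1.2710]
Step 25: x=[3.5698] v=[-1.3037]
Step 26: x=[3.5031] v=[-1.3341]
Step 27: x=[3.4350] v=[-1.3622]
Step 28: x=[3.3656] v=[-1.3879]
Step 29: x=[3.2950] v=[-1.4112]
Step 30: x=[3.2234] v=[-1.4320]
Step 31: x=[3.1509] v=[-1.4503]
Step 32: x=[3.0776] v=[-1.4661]
Step 33: x=[3.0036] v=[-1.4793]
Step 34: x=[2.9291] v=[-1.4899]
Step 35: x=[2.8542] v=[-1.4979]
Step 36: x=[2.7790] v=[-1.5033]
Step 37: x=[2.7037] v=[-1.5061]
Step 38: x=[2.6284] v=[-1.5062]
Step 39: x=[2.5532] v=[-1.5037]
Step 40: x=[2.4783] v=[-1.4986]
Step 41: x=[2.4038] v=[-1.4908]
Step 42: x=[2.3298] v=[-1.4804]
Step 43: x=[2.2564] v=[-1.4674]
Step 44: x=[2.1838] v=[-1.4519]
Step 45: x=[2.1121] v=[-1.4338]
Step 46: x=[2.0414] v=[-1.4132]
Step 47: x=[1.9719] v=[-1.3902]
Step 48: x=[1.9037] v=[-1.3647]
Step 49: x=[1.8369] v=[-1.3368]
Step 50: x=[1.7716] v=[-1.3066]
Step 51: x=[1.7079] v=[-1.2741]
Step 52: x=[1.6459] v=[-1.2394]
Step 53: x=[1.5858] v=[-1.2025]
Step 54: x=[1.5276] v=[-1.1635]
Step 55: x=[1.4715] v=[-1.1225]
Step 56: x=[1.4175] v=[-1.0795]
Step 57: x=[1.3658] v=[-1.0346]
Step 58: x=[1.3164] v=[-0.9879]
Step 59: x=[1.2694] v=[-0.9395]
v[0] did not become non-negative within 59 steps; using fallback time=2.9500

Answer: 2.9500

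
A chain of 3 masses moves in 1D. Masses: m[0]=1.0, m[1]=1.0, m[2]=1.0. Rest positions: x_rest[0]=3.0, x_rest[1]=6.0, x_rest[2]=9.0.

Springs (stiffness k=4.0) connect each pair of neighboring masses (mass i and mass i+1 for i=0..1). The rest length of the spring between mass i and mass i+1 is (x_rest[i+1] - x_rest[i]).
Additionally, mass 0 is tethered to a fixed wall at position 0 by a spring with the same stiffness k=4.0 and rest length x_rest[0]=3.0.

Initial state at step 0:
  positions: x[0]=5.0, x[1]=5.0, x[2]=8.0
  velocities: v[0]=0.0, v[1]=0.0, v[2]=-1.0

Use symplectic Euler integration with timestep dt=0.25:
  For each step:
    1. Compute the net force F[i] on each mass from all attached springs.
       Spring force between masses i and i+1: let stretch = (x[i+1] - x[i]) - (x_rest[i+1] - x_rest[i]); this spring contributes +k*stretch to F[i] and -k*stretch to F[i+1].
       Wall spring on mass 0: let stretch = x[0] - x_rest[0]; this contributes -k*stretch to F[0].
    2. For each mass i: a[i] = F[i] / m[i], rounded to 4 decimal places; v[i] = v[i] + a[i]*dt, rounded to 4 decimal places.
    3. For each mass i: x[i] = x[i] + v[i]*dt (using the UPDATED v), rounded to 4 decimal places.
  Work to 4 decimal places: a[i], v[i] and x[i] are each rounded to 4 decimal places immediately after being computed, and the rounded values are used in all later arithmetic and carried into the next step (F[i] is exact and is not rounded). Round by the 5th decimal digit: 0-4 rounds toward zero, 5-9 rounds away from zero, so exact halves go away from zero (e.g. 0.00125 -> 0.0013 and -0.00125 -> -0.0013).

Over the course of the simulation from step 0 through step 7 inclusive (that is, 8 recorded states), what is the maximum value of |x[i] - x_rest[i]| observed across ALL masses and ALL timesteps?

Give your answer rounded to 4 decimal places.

Answer: 2.2438

Derivation:
Step 0: x=[5.0000 5.0000 8.0000] v=[0.0000 0.0000 -1.0000]
Step 1: x=[3.7500 5.7500 7.7500] v=[-5.0000 3.0000 -1.0000]
Step 2: x=[2.0625 6.5000 7.7500] v=[-6.7500 3.0000 0.0000]
Step 3: x=[0.9688 6.4531 8.1875] v=[-4.3750 -0.1875 1.7500]
Step 4: x=[1.0039 5.4688 8.9414] v=[0.1405 -3.9374 3.0156]
Step 5: x=[1.9043 4.2364 9.5772] v=[3.6015 -4.9297 2.5430]
Step 6: x=[2.9116 3.7562 9.6278] v=[4.0293 -1.9210 0.2022]
Step 7: x=[3.4022 4.5327 8.9605] v=[1.9623 3.1060 -2.6694]
Max displacement = 2.2438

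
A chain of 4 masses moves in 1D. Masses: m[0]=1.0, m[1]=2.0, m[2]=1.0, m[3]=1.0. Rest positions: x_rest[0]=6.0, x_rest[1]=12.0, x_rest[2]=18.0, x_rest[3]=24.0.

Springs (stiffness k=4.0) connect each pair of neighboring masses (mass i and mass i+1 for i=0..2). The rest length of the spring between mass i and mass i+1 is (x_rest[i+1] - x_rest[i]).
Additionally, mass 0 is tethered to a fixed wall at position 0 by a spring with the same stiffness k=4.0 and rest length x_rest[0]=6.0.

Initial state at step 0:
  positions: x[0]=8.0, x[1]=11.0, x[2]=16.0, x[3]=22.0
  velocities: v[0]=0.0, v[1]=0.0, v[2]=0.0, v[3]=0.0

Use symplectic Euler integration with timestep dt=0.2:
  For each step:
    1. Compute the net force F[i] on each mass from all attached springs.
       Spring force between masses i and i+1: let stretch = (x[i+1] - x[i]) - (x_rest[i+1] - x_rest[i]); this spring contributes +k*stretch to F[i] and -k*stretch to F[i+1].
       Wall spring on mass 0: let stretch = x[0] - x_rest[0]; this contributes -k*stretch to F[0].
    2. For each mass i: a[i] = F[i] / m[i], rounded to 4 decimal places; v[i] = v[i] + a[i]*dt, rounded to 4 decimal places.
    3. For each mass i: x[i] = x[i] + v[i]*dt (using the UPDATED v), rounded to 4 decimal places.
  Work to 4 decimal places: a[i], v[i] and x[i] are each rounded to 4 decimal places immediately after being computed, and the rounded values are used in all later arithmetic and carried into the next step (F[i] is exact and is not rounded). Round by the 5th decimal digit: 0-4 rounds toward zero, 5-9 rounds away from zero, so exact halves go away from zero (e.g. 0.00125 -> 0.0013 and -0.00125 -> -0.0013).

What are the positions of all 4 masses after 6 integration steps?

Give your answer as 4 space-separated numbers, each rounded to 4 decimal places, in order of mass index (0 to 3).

Step 0: x=[8.0000 11.0000 16.0000 22.0000] v=[0.0000 0.0000 0.0000 0.0000]
Step 1: x=[7.2000 11.1600 16.1600 22.0000] v=[-4.0000 0.8000 0.8000 0.0000]
Step 2: x=[5.8816 11.4032 16.4544 22.0256] v=[-6.5920 1.2160 1.4720 0.1280]
Step 3: x=[4.5056 11.6088 16.8320 22.1198] v=[-6.8800 1.0278 1.8880 0.4710]
Step 4: x=[3.5452 11.6640 17.2199 22.3280] v=[-4.8019 0.2758 1.9397 1.0408]
Step 5: x=[3.3166 11.5141 17.5362 22.6789] v=[-1.1430 -0.7494 1.5815 1.7543]
Step 6: x=[3.8689 11.1902 17.7118 23.1669] v=[2.7617 -1.6196 0.8780 2.4401]

Answer: 3.8689 11.1902 17.7118 23.1669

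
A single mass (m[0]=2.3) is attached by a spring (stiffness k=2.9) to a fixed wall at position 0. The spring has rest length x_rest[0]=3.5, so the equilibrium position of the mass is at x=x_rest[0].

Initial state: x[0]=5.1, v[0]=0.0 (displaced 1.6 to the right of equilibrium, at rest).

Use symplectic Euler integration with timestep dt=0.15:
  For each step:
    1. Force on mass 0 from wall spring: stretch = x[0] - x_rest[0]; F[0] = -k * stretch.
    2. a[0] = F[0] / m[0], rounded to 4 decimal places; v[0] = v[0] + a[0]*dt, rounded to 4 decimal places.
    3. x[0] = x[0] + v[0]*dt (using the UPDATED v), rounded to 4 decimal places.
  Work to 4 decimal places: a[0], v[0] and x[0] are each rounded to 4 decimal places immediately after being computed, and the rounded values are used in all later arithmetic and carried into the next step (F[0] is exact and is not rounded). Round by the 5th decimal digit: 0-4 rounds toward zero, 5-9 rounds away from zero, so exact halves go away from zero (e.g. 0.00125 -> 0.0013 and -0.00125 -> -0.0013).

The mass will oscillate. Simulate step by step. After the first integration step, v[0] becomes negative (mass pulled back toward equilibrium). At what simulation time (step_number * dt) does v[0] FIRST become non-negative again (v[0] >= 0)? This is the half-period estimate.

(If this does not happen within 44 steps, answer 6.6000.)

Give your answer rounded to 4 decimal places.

Answer: 2.8500

Derivation:
Step 0: x=[5.1000] v=[0.0000]
Step 1: x=[5.0546] v=[-0.3026]
Step 2: x=[4.9651] v=[-0.5966]
Step 3: x=[4.8340] v=[-0.8737]
Step 4: x=[4.6651] v=[-1.1260]
Step 5: x=[4.4631] v=[-1.3464]
Step 6: x=[4.2338] v=[-1.5285]
Step 7: x=[3.9837] v=[-1.6673]
Step 8: x=[3.7199] v=[-1.7588]
Step 9: x=[3.4498] v=[-1.8004]
Step 10: x=[3.1812] v=[-1.7909]
Step 11: x=[2.9216] v=[-1.7306]
Step 12: x=[2.6784] v=[-1.6212]
Step 13: x=[2.4585] v=[-1.4658]
Step 14: x=[2.2682] v=[-1.2688]
Step 15: x=[2.1128] v=[-1.0358]
Step 16: x=[1.9968] v=[-0.7734]
Step 17: x=[1.9234] v=[-0.4891]
Step 18: x=[1.8948] v=[-0.1909]
Step 19: x=[1.9117] v=[0.1127]
First v>=0 after going negative at step 19, time=2.8500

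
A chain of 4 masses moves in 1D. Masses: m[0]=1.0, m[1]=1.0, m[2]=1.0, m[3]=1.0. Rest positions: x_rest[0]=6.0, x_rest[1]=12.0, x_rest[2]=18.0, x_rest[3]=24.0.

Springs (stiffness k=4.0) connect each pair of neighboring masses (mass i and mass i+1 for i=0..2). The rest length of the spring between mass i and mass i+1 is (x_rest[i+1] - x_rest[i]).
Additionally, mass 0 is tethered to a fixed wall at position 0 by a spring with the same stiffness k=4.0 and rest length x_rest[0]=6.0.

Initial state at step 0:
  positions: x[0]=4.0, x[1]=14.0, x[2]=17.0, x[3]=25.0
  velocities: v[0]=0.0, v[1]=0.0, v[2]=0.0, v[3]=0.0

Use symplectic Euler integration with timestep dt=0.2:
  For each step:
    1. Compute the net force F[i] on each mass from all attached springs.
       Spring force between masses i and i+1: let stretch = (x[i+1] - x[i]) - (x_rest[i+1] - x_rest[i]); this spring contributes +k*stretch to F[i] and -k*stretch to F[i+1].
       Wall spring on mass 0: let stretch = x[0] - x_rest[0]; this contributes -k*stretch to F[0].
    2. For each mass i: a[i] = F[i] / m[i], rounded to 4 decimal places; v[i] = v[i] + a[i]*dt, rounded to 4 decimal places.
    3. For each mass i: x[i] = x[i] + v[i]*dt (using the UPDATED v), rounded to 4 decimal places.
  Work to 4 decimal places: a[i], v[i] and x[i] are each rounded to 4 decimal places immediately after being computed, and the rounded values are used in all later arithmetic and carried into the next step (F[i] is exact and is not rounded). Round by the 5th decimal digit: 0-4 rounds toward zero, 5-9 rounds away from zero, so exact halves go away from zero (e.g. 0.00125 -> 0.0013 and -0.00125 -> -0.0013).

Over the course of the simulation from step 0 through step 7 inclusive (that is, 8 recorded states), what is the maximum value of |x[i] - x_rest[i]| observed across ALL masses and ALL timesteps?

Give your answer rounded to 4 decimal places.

Answer: 2.2811

Derivation:
Step 0: x=[4.0000 14.0000 17.0000 25.0000] v=[0.0000 0.0000 0.0000 0.0000]
Step 1: x=[4.9600 12.8800 17.8000 24.6800] v=[4.8000 -5.6000 4.0000 -1.6000]
Step 2: x=[6.3936 11.2800 18.9136 24.2192] v=[7.1680 -8.0000 5.5680 -2.3040]
Step 3: x=[7.5860 10.1196 19.6547 23.8695] v=[5.9622 -5.8022 3.7056 -1.7485]
Step 4: x=[7.9701 10.0794 19.5446 23.8054] v=[1.9203 -0.2010 -0.5506 -0.3203]
Step 5: x=[7.4164 11.2161 18.6018 24.0196] v=[-2.7683 5.6837 -4.7141 1.0711]
Step 6: x=[6.2841 12.9266 17.3441 24.3270] v=[-5.6617 8.5525 -6.2884 1.5369]
Step 7: x=[5.2091 14.2811 16.4969 24.4771] v=[-5.3750 6.7725 -4.2361 0.7506]
Max displacement = 2.2811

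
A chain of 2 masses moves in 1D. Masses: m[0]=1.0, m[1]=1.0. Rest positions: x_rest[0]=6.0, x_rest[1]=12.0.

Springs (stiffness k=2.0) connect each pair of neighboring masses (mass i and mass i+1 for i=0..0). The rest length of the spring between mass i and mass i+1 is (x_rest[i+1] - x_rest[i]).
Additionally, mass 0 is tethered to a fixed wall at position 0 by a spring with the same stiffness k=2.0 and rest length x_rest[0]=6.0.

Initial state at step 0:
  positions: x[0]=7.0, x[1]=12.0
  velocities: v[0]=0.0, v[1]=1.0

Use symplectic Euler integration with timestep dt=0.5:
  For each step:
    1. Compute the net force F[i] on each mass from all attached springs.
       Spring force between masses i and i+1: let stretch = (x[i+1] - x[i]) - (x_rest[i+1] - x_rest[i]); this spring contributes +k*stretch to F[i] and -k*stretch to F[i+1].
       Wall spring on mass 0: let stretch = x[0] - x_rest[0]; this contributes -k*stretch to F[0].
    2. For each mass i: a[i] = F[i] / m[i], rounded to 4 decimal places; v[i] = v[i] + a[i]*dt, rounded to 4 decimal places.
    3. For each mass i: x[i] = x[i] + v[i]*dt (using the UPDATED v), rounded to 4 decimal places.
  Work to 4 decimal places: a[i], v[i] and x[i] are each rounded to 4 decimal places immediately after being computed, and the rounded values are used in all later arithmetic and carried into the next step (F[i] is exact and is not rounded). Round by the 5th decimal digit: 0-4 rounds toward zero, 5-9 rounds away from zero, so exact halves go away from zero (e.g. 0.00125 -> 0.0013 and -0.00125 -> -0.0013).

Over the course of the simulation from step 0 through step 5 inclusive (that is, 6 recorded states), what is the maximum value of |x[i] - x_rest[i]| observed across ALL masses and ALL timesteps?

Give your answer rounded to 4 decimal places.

Answer: 1.5000

Derivation:
Step 0: x=[7.0000 12.0000] v=[0.0000 1.0000]
Step 1: x=[6.0000 13.0000] v=[-2.0000 2.0000]
Step 2: x=[5.5000 13.5000] v=[-1.0000 1.0000]
Step 3: x=[6.2500 13.0000] v=[1.5000 -1.0000]
Step 4: x=[7.2500 12.1250] v=[2.0000 -1.7500]
Step 5: x=[7.0625 11.8125] v=[-0.3750 -0.6250]
Max displacement = 1.5000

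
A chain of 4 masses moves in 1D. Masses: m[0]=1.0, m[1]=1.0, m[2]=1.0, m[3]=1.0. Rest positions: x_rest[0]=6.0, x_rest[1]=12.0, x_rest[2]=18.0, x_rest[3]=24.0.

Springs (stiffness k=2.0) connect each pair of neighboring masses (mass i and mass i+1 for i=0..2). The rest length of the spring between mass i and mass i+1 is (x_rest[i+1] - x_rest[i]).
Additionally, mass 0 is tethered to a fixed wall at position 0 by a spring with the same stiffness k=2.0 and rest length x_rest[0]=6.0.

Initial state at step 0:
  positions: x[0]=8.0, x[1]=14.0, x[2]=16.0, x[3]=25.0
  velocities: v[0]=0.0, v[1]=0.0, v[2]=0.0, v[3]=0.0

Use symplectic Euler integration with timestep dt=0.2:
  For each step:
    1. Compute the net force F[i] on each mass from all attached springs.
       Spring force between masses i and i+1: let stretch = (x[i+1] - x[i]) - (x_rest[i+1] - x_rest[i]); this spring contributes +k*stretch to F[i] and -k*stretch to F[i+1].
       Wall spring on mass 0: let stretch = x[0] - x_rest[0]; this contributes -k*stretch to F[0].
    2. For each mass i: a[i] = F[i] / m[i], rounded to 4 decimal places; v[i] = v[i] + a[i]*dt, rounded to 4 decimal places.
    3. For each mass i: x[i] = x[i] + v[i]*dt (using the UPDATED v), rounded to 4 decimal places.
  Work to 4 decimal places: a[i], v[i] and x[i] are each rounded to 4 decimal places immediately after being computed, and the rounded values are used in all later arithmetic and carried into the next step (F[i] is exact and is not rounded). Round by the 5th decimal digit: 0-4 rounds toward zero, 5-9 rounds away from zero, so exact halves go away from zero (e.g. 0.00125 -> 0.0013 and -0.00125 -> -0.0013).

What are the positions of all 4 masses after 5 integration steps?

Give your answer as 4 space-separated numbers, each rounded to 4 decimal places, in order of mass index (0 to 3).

Answer: 5.7605 11.4996 20.5535 23.2300

Derivation:
Step 0: x=[8.0000 14.0000 16.0000 25.0000] v=[0.0000 0.0000 0.0000 0.0000]
Step 1: x=[7.8400 13.6800 16.5600 24.7600] v=[-0.8000 -1.6000 2.8000 -1.2000]
Step 2: x=[7.5200 13.1232 17.5456 24.3440] v=[-1.6000 -2.7840 4.9280 -2.0800]
Step 3: x=[7.0467 12.4719 18.7213 23.8641] v=[-2.3667 -3.2563 5.8784 -2.3994]
Step 4: x=[6.4436 11.8866 19.8085 23.4528] v=[-3.0153 -2.9266 5.4358 -2.0565]
Step 5: x=[5.7605 11.4996 20.5535 23.2300] v=[-3.4155 -1.9350 3.7248 -1.1142]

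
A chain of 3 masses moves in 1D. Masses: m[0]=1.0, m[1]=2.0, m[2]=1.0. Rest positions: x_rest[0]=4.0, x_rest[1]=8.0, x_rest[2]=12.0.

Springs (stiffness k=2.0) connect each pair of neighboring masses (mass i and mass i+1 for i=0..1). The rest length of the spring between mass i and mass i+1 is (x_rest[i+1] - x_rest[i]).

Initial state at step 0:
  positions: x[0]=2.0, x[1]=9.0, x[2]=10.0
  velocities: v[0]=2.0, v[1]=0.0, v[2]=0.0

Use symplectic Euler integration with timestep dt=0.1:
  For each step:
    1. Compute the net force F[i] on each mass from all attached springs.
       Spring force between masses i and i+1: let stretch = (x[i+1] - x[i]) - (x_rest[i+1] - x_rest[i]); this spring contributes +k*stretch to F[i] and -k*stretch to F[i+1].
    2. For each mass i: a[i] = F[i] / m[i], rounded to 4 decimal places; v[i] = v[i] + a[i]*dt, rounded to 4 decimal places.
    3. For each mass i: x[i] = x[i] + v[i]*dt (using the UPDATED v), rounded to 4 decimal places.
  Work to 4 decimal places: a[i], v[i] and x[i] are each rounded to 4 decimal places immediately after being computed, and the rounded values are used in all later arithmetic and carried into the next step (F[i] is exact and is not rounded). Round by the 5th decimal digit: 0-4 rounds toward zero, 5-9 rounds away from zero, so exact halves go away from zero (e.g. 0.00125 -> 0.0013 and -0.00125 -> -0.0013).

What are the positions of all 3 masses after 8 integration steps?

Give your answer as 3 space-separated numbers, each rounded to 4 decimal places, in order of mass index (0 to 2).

Step 0: x=[2.0000 9.0000 10.0000] v=[2.0000 0.0000 0.0000]
Step 1: x=[2.2600 8.9400 10.0600] v=[2.6000 -0.6000 0.6000]
Step 2: x=[2.5736 8.8244 10.1776] v=[3.1360 -1.1560 1.1760]
Step 3: x=[2.9322 8.6598 10.3481] v=[3.5862 -1.6458 1.7054]
Step 4: x=[3.3254 8.4548 10.5649] v=[3.9317 -2.0497 2.1677]
Step 5: x=[3.7412 8.2196 10.8195] v=[4.1576 -2.3516 2.5457]
Step 6: x=[4.1665 7.9657 11.1021] v=[4.2533 -2.5395 2.8257]
Step 7: x=[4.5878 7.7051 11.4019] v=[4.2131 -2.6058 2.9984]
Step 8: x=[4.9915 7.4503 11.7078] v=[4.0366 -2.5479 3.0590]

Answer: 4.9915 7.4503 11.7078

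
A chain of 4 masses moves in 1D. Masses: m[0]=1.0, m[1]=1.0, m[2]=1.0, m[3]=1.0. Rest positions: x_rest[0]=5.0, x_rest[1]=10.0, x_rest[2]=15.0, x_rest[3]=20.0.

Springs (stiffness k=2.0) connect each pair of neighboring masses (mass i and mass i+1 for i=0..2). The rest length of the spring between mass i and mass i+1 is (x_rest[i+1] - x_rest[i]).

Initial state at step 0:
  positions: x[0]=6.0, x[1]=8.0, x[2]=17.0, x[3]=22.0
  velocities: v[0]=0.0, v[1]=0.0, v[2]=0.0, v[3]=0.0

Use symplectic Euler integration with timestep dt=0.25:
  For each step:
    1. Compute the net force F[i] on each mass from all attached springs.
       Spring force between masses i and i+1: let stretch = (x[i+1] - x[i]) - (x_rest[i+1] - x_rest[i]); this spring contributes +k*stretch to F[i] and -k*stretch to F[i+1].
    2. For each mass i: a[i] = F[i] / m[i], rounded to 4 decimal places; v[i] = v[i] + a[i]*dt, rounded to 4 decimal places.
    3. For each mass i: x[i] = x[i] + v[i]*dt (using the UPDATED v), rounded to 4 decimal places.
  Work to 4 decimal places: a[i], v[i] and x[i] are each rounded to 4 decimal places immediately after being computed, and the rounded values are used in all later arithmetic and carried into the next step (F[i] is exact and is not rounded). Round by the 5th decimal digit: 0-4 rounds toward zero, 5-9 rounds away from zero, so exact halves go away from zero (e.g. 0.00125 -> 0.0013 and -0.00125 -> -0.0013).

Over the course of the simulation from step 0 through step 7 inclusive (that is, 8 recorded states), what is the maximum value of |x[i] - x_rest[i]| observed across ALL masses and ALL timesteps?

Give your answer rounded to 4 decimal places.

Answer: 2.8438

Derivation:
Step 0: x=[6.0000 8.0000 17.0000 22.0000] v=[0.0000 0.0000 0.0000 0.0000]
Step 1: x=[5.6250 8.8750 16.5000 22.0000] v=[-1.5000 3.5000 -2.0000 0.0000]
Step 2: x=[5.0313 10.2969 15.7344 21.9375] v=[-2.3750 5.6875 -3.0625 -0.2500]
Step 3: x=[4.4708 11.7403 15.0645 21.7246] v=[-2.2422 5.7735 -2.6797 -0.8516]
Step 4: x=[4.1939 12.6905 14.8116 21.3042] v=[-1.1075 3.8009 -1.0118 -1.6817]
Step 5: x=[4.3541 12.8438 15.1051 20.6972] v=[0.6408 0.6132 1.1740 -2.4280]
Step 6: x=[4.9505 12.2186 15.8150 20.0162] v=[2.3857 -2.5010 2.8394 -2.7241]
Step 7: x=[5.8305 11.1344 16.6005 19.4350] v=[3.5198 -4.3369 3.1418 -2.3247]
Max displacement = 2.8438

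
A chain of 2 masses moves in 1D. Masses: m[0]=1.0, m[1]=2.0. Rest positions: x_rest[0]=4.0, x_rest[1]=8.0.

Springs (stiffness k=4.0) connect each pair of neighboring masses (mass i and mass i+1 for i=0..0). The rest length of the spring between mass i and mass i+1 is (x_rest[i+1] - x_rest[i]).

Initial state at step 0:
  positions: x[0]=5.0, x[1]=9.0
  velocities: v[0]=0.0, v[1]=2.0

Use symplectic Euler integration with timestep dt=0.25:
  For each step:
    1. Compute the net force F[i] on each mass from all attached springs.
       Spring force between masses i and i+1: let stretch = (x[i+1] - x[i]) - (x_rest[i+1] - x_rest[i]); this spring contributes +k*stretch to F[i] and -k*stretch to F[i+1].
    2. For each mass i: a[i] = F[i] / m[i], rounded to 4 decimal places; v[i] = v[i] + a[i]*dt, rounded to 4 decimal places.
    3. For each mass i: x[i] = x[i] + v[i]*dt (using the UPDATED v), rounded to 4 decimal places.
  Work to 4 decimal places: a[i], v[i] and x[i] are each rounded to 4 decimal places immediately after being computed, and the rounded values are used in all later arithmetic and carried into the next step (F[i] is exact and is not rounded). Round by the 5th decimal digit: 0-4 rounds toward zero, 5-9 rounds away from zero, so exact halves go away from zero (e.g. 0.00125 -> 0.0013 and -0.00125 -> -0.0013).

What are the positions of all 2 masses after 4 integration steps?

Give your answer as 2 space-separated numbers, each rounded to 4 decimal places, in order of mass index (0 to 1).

Step 0: x=[5.0000 9.0000] v=[0.0000 2.0000]
Step 1: x=[5.0000 9.5000] v=[0.0000 2.0000]
Step 2: x=[5.1250 9.9375] v=[0.5000 1.7500]
Step 3: x=[5.4531 10.2735] v=[1.3125 1.3438]
Step 4: x=[5.9863 10.5069] v=[2.1329 0.9336]

Answer: 5.9863 10.5069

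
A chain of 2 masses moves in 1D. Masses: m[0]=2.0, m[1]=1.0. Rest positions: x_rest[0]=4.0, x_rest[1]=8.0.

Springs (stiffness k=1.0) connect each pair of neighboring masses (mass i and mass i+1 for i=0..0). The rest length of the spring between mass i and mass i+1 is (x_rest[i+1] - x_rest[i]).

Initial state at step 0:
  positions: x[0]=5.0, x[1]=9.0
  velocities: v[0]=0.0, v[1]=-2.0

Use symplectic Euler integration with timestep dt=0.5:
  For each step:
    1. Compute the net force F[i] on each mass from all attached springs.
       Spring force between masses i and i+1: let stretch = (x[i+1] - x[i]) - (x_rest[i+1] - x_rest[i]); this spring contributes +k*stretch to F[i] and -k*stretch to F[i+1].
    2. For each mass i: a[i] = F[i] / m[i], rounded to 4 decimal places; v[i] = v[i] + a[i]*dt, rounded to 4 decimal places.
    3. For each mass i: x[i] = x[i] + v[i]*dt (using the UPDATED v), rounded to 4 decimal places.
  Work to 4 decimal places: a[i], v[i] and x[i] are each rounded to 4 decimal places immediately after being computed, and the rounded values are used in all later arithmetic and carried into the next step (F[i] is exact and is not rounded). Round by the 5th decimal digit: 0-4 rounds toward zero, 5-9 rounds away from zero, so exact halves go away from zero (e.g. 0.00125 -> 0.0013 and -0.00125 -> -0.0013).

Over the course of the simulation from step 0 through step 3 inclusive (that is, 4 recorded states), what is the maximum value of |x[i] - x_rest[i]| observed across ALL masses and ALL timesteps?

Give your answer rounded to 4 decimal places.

Answer: 1.0937

Derivation:
Step 0: x=[5.0000 9.0000] v=[0.0000 -2.0000]
Step 1: x=[5.0000 8.0000] v=[0.0000 -2.0000]
Step 2: x=[4.8750 7.2500] v=[-0.2500 -1.5000]
Step 3: x=[4.5469 6.9063] v=[-0.6563 -0.6875]
Max displacement = 1.0937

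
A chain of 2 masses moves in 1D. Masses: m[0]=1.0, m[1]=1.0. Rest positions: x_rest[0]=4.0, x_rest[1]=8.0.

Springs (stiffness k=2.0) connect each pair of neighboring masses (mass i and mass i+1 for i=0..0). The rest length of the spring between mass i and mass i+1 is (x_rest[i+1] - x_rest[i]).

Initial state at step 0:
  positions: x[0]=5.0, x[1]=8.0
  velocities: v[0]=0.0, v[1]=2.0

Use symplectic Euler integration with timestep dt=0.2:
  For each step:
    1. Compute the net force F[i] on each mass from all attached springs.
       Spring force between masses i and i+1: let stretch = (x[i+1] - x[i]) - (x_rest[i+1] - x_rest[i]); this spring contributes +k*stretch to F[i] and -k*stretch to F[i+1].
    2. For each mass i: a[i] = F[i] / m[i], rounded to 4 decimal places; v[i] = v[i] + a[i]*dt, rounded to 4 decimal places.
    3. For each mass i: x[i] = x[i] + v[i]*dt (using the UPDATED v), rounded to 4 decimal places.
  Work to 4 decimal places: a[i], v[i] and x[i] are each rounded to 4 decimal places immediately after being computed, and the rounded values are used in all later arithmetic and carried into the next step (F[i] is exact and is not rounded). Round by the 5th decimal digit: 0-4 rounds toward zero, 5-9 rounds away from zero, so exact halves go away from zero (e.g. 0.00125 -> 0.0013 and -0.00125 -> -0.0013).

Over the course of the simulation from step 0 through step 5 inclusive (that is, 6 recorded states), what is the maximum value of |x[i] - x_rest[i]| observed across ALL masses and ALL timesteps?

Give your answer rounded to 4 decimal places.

Answer: 2.2675

Derivation:
Step 0: x=[5.0000 8.0000] v=[0.0000 2.0000]
Step 1: x=[4.9200 8.4800] v=[-0.4000 2.4000]
Step 2: x=[4.8048 8.9952] v=[-0.5760 2.5760]
Step 3: x=[4.7048 9.4952] v=[-0.4998 2.4998]
Step 4: x=[4.6681 9.9319] v=[-0.1836 2.1836]
Step 5: x=[4.7325 10.2675] v=[0.3219 1.6781]
Max displacement = 2.2675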